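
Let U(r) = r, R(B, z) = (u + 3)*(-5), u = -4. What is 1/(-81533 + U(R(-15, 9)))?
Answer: -1/81528 ≈ -1.2266e-5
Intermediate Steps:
R(B, z) = 5 (R(B, z) = (-4 + 3)*(-5) = -1*(-5) = 5)
1/(-81533 + U(R(-15, 9))) = 1/(-81533 + 5) = 1/(-81528) = -1/81528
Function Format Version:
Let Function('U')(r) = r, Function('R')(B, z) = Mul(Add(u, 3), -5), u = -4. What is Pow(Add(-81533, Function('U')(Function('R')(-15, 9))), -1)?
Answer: Rational(-1, 81528) ≈ -1.2266e-5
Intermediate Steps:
Function('R')(B, z) = 5 (Function('R')(B, z) = Mul(Add(-4, 3), -5) = Mul(-1, -5) = 5)
Pow(Add(-81533, Function('U')(Function('R')(-15, 9))), -1) = Pow(Add(-81533, 5), -1) = Pow(-81528, -1) = Rational(-1, 81528)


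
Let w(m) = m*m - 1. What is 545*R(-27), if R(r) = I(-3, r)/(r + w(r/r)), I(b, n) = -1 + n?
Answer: 15260/27 ≈ 565.19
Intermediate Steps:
w(m) = -1 + m² (w(m) = m² - 1 = -1 + m²)
R(r) = (-1 + r)/r (R(r) = (-1 + r)/(r + (-1 + (r/r)²)) = (-1 + r)/(r + (-1 + 1²)) = (-1 + r)/(r + (-1 + 1)) = (-1 + r)/(r + 0) = (-1 + r)/r)
545*R(-27) = 545*((-1 - 27)/(-27)) = 545*(-1/27*(-28)) = 545*(28/27) = 15260/27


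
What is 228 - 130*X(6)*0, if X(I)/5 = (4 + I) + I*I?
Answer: 228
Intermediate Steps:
X(I) = 20 + 5*I + 5*I**2 (X(I) = 5*((4 + I) + I*I) = 5*((4 + I) + I**2) = 5*(4 + I + I**2) = 20 + 5*I + 5*I**2)
228 - 130*X(6)*0 = 228 - 130*(20 + 5*6 + 5*6**2)*0 = 228 - 130*(20 + 30 + 5*36)*0 = 228 - 130*(20 + 30 + 180)*0 = 228 - 29900*0 = 228 - 130*0 = 228 + 0 = 228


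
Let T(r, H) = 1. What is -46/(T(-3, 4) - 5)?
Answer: 23/2 ≈ 11.500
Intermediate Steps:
-46/(T(-3, 4) - 5) = -46/(1 - 5) = -46/(-4) = -¼*(-46) = 23/2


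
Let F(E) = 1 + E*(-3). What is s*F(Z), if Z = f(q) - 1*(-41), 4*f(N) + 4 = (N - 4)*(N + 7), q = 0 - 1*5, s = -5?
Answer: 1055/2 ≈ 527.50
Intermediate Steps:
q = -5 (q = 0 - 5 = -5)
f(N) = -1 + (-4 + N)*(7 + N)/4 (f(N) = -1 + ((N - 4)*(N + 7))/4 = -1 + ((-4 + N)*(7 + N))/4 = -1 + (-4 + N)*(7 + N)/4)
Z = 71/2 (Z = (-8 + (¼)*(-5)² + (¾)*(-5)) - 1*(-41) = (-8 + (¼)*25 - 15/4) + 41 = (-8 + 25/4 - 15/4) + 41 = -11/2 + 41 = 71/2 ≈ 35.500)
F(E) = 1 - 3*E
s*F(Z) = -5*(1 - 3*71/2) = -5*(1 - 213/2) = -5*(-211/2) = 1055/2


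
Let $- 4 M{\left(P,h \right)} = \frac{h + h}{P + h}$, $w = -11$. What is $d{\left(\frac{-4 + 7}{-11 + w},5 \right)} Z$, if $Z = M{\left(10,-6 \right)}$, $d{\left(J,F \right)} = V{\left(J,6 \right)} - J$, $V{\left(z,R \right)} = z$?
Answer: $0$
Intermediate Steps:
$M{\left(P,h \right)} = - \frac{h}{2 \left(P + h\right)}$ ($M{\left(P,h \right)} = - \frac{\left(h + h\right) \frac{1}{P + h}}{4} = - \frac{2 h \frac{1}{P + h}}{4} = - \frac{h}{2 \left(P + h\right)}$)
$d{\left(J,F \right)} = 0$ ($d{\left(J,F \right)} = J - J = 0$)
$Z = \frac{3}{4}$ ($Z = \left(-1\right) \left(-6\right) \frac{1}{2 \cdot 10 + 2 \left(-6\right)} = \left(-1\right) \left(-6\right) \frac{1}{20 - 12} = \left(-1\right) \left(-6\right) \frac{1}{8} = \frac{3}{4} \approx 0.75$)
$d{\left(\frac{-4 + 7}{-11 + w},5 \right)} Z = 0 \cdot \frac{3}{4} = 0$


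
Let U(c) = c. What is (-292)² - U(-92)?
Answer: 85356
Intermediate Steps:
(-292)² - U(-92) = (-292)² - 1*(-92) = 85264 + 92 = 85356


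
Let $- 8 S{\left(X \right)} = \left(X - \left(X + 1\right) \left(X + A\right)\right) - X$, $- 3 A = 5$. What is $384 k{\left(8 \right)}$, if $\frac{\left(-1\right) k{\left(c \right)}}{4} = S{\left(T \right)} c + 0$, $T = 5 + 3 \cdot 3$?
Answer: $-284160$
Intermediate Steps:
$A = - \frac{5}{3}$ ($A = \left(- \frac{1}{3}\right) 5 = - \frac{5}{3} \approx -1.6667$)
$T = 14$ ($T = 5 + 9 = 14$)
$S{\left(X \right)} = \frac{\left(1 + X\right) \left(- \frac{5}{3} + X\right)}{8}$ ($S{\left(X \right)} = - \frac{\left(X - \left(X + 1\right) \left(X - \frac{5}{3}\right)\right) - X}{8} = - \frac{\left(X - \left(1 + X\right) \left(- \frac{5}{3} + X\right)\right) - X}{8} = - \frac{\left(-1\right) \left(1 + X\right) \left(- \frac{5}{3} + X\right)}{8} = \frac{\left(1 + X\right) \left(- \frac{5}{3} + X\right)}{8}$)
$k{\left(c \right)} = - \frac{185 c}{2}$ ($k{\left(c \right)} = - 4 \left(\left(- \frac{5}{24} - \frac{7}{6} + \frac{14^{2}}{8}\right) c + 0\right) = - 4 \left(\left(- \frac{5}{24} - \frac{7}{6} + \frac{1}{8} \cdot 196\right) c + 0\right) = - 4 \left(\left(- \frac{5}{24} - \frac{7}{6} + \frac{49}{2}\right) c + 0\right) = - 4 \left(\frac{185 c}{8} + 0\right) = - 4 \frac{185 c}{8} = - \frac{185 c}{2}$)
$384 k{\left(8 \right)} = 384 \left(\left(- \frac{185}{2}\right) 8\right) = 384 \left(-740\right) = -284160$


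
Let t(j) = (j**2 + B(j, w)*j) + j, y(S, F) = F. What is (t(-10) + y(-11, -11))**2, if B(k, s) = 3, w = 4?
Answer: 2401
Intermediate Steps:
t(j) = j**2 + 4*j (t(j) = (j**2 + 3*j) + j = j**2 + 4*j)
(t(-10) + y(-11, -11))**2 = (-10*(4 - 10) - 11)**2 = (-10*(-6) - 11)**2 = (60 - 11)**2 = 49**2 = 2401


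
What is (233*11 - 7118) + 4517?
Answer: -38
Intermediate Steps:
(233*11 - 7118) + 4517 = (2563 - 7118) + 4517 = -4555 + 4517 = -38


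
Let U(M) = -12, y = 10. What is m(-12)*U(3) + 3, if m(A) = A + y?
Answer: 27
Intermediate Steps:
m(A) = 10 + A (m(A) = A + 10 = 10 + A)
m(-12)*U(3) + 3 = (10 - 12)*(-12) + 3 = -2*(-12) + 3 = 24 + 3 = 27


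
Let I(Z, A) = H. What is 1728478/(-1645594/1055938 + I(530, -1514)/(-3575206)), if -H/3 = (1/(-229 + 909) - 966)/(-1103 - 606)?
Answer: -223036224169484927113120/201092415995928211 ≈ -1.1091e+6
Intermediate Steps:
H = -1970637/1162120 (H = -3*(1/(-229 + 909) - 966)/(-1103 - 606) = -3*(1/680 - 966)/(-1709) = -3*(1/680 - 966)*(-1)/1709 = -(-1970637)*(-1)/(680*1709) = -3*656879/1162120 = -1970637/1162120 ≈ -1.6957)
I(Z, A) = -1970637/1162120
1728478/(-1645594/1055938 + I(530, -1514)/(-3575206)) = 1728478/(-1645594/1055938 - 1970637/1162120/(-3575206)) = 1728478/(-1645594*1/1055938 - 1970637/1162120*(-1/3575206)) = 1728478/(-822797/527969 + 1970637/4154818396720) = 1728478/(-201092415995928211/129036194946933040) = 1728478*(-129036194946933040/201092415995928211) = -223036224169484927113120/201092415995928211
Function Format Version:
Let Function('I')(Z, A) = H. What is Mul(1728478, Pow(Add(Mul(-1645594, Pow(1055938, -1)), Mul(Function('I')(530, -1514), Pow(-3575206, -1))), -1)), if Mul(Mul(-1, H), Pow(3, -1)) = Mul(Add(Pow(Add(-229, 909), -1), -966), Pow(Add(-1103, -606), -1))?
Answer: Rational(-223036224169484927113120, 201092415995928211) ≈ -1.1091e+6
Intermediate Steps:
H = Rational(-1970637, 1162120) (H = Mul(-3, Mul(Add(Pow(Add(-229, 909), -1), -966), Pow(Add(-1103, -606), -1))) = Mul(-3, Mul(Add(Pow(680, -1), -966), Pow(-1709, -1))) = Mul(-3, Mul(Add(Rational(1, 680), -966), Rational(-1, 1709))) = Mul(-3, Mul(Rational(-656879, 680), Rational(-1, 1709))) = Mul(-3, Rational(656879, 1162120)) = Rational(-1970637, 1162120) ≈ -1.6957)
Function('I')(Z, A) = Rational(-1970637, 1162120)
Mul(1728478, Pow(Add(Mul(-1645594, Pow(1055938, -1)), Mul(Function('I')(530, -1514), Pow(-3575206, -1))), -1)) = Mul(1728478, Pow(Add(Mul(-1645594, Pow(1055938, -1)), Mul(Rational(-1970637, 1162120), Pow(-3575206, -1))), -1)) = Mul(1728478, Pow(Add(Mul(-1645594, Rational(1, 1055938)), Mul(Rational(-1970637, 1162120), Rational(-1, 3575206))), -1)) = Mul(1728478, Pow(Add(Rational(-822797, 527969), Rational(1970637, 4154818396720)), -1)) = Mul(1728478, Pow(Rational(-201092415995928211, 129036194946933040), -1)) = Mul(1728478, Rational(-129036194946933040, 201092415995928211)) = Rational(-223036224169484927113120, 201092415995928211)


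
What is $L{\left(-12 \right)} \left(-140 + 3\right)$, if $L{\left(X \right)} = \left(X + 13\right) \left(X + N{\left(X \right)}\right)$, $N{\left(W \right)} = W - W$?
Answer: $1644$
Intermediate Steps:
$N{\left(W \right)} = 0$
$L{\left(X \right)} = X \left(13 + X\right)$ ($L{\left(X \right)} = \left(X + 13\right) \left(X + 0\right) = \left(13 + X\right) X = X \left(13 + X\right)$)
$L{\left(-12 \right)} \left(-140 + 3\right) = - 12 \left(13 - 12\right) \left(-140 + 3\right) = \left(-12\right) 1 \left(-137\right) = \left(-12\right) \left(-137\right) = 1644$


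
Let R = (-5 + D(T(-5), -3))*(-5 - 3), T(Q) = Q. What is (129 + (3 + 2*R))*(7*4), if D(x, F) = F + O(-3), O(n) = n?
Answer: 8624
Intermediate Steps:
D(x, F) = -3 + F (D(x, F) = F - 3 = -3 + F)
R = 88 (R = (-5 + (-3 - 3))*(-5 - 3) = (-5 - 6)*(-8) = -11*(-8) = 88)
(129 + (3 + 2*R))*(7*4) = (129 + (3 + 2*88))*(7*4) = (129 + (3 + 176))*28 = (129 + 179)*28 = 308*28 = 8624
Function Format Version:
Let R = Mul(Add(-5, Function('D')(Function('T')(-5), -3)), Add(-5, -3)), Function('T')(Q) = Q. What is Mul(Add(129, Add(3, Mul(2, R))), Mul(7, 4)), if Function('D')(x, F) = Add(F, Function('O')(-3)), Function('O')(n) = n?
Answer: 8624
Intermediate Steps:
Function('D')(x, F) = Add(-3, F) (Function('D')(x, F) = Add(F, -3) = Add(-3, F))
R = 88 (R = Mul(Add(-5, Add(-3, -3)), Add(-5, -3)) = Mul(Add(-5, -6), -8) = Mul(-11, -8) = 88)
Mul(Add(129, Add(3, Mul(2, R))), Mul(7, 4)) = Mul(Add(129, Add(3, Mul(2, 88))), Mul(7, 4)) = Mul(Add(129, Add(3, 176)), 28) = Mul(Add(129, 179), 28) = Mul(308, 28) = 8624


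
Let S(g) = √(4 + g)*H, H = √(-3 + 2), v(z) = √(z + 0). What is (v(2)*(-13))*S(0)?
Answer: -26*I*√2 ≈ -36.77*I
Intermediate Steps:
v(z) = √z
H = I (H = √(-1) = I ≈ 1.0*I)
S(g) = I*√(4 + g) (S(g) = √(4 + g)*I = I*√(4 + g))
(v(2)*(-13))*S(0) = (√2*(-13))*(I*√(4 + 0)) = (-13*√2)*(I*√4) = (-13*√2)*(I*2) = (-13*√2)*(2*I) = -26*I*√2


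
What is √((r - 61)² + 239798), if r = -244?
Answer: √332823 ≈ 576.91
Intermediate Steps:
√((r - 61)² + 239798) = √((-244 - 61)² + 239798) = √((-305)² + 239798) = √(93025 + 239798) = √332823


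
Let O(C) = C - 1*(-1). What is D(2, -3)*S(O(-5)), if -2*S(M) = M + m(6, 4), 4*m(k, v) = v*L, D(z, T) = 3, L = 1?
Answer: 9/2 ≈ 4.5000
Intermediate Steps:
O(C) = 1 + C (O(C) = C + 1 = 1 + C)
m(k, v) = v/4 (m(k, v) = (v*1)/4 = v/4)
S(M) = -½ - M/2 (S(M) = -(M + (¼)*4)/2 = -(M + 1)/2 = -(1 + M)/2 = -½ - M/2)
D(2, -3)*S(O(-5)) = 3*(-½ - (1 - 5)/2) = 3*(-½ - ½*(-4)) = 3*(-½ + 2) = 3*(3/2) = 9/2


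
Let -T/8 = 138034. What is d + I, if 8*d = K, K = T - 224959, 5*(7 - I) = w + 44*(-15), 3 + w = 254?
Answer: -6642603/40 ≈ -1.6607e+5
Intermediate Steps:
w = 251 (w = -3 + 254 = 251)
T = -1104272 (T = -8*138034 = -1104272)
I = 444/5 (I = 7 - (251 + 44*(-15))/5 = 7 - (251 - 660)/5 = 7 - ⅕*(-409) = 7 + 409/5 = 444/5 ≈ 88.800)
K = -1329231 (K = -1104272 - 224959 = -1329231)
d = -1329231/8 (d = (⅛)*(-1329231) = -1329231/8 ≈ -1.6615e+5)
d + I = -1329231/8 + 444/5 = -6642603/40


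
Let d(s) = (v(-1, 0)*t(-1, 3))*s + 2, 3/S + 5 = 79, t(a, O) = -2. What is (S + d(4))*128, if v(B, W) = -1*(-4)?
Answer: -141888/37 ≈ -3834.8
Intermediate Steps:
v(B, W) = 4
S = 3/74 (S = 3/(-5 + 79) = 3/74 ≈ 0.040541)
d(s) = 2 - 8*s (d(s) = (4*(-2))*s + 2 = -8*s + 2 = 2 - 8*s)
(S + d(4))*128 = (3/74 + (2 - 8*4))*128 = (3/74 + (2 - 32))*128 = (3/74 - 30)*128 = -2217/74*128 = -141888/37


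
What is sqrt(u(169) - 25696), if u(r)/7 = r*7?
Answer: 9*I*sqrt(215) ≈ 131.97*I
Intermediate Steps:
u(r) = 49*r (u(r) = 7*(r*7) = 7*(7*r) = 49*r)
sqrt(u(169) - 25696) = sqrt(49*169 - 25696) = sqrt(8281 - 25696) = sqrt(-17415) = 9*I*sqrt(215)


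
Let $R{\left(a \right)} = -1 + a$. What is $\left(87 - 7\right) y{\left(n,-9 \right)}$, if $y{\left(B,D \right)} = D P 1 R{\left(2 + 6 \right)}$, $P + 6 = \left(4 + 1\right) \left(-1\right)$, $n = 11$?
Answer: $55440$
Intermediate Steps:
$P = -11$ ($P = -6 + \left(4 + 1\right) \left(-1\right) = -6 + 5 \left(-1\right) = -6 - 5 = -11$)
$y{\left(B,D \right)} = - 77 D$ ($y{\left(B,D \right)} = D \left(-11\right) 1 \left(-1 + \left(2 + 6\right)\right) = - 11 D 1 \left(-1 + 8\right) = - 11 D 7 = - 77 D$)
$\left(87 - 7\right) y{\left(n,-9 \right)} = \left(87 - 7\right) \left(\left(-77\right) \left(-9\right)\right) = 80 \cdot 693 = 55440$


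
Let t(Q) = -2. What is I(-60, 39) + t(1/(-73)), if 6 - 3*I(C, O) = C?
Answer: 20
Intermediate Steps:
I(C, O) = 2 - C/3
I(-60, 39) + t(1/(-73)) = (2 - ⅓*(-60)) - 2 = (2 + 20) - 2 = 22 - 2 = 20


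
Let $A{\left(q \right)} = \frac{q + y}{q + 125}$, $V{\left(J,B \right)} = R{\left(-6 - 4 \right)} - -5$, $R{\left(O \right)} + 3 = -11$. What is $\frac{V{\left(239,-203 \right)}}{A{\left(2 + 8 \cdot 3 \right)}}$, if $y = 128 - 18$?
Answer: $- \frac{1359}{136} \approx -9.9926$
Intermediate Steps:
$R{\left(O \right)} = -14$ ($R{\left(O \right)} = -3 - 11 = -14$)
$y = 110$ ($y = 128 - 18 = 110$)
$V{\left(J,B \right)} = -9$ ($V{\left(J,B \right)} = -14 - -5 = -14 + 5 = -9$)
$A{\left(q \right)} = \frac{110 + q}{125 + q}$ ($A{\left(q \right)} = \frac{q + 110}{q + 125} = \frac{110 + q}{125 + q}$)
$\frac{V{\left(239,-203 \right)}}{A{\left(2 + 8 \cdot 3 \right)}} = - \frac{9}{\frac{1}{125 + \left(2 + 8 \cdot 3\right)} \left(110 + \left(2 + 8 \cdot 3\right)\right)} = - \frac{9}{\frac{1}{125 + \left(2 + 24\right)} \left(110 + \left(2 + 24\right)\right)} = - \frac{9}{\frac{1}{125 + 26} \left(110 + 26\right)} = - \frac{9}{\frac{1}{151} \cdot 136} = - \frac{9}{\frac{136}{151}} = \left(-9\right) \frac{151}{136} = - \frac{1359}{136}$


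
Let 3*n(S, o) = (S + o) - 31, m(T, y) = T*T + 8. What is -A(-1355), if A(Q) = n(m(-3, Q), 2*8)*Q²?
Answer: -3672050/3 ≈ -1.2240e+6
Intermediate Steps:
m(T, y) = 8 + T² (m(T, y) = T² + 8 = 8 + T²)
n(S, o) = -31/3 + S/3 + o/3 (n(S, o) = ((S + o) - 31)/3 = (-31 + S + o)/3 = -31/3 + S/3 + o/3)
A(Q) = 2*Q²/3 (A(Q) = (-31/3 + (8 + (-3)²)/3 + (2*8)/3)*Q² = (-31/3 + (8 + 9)/3 + (⅓)*16)*Q² = (-31/3 + (⅓)*17 + 16/3)*Q² = (-31/3 + 17/3 + 16/3)*Q² = 2*Q²/3)
-A(-1355) = -2*(-1355)²/3 = -2*1836025/3 = -1*3672050/3 = -3672050/3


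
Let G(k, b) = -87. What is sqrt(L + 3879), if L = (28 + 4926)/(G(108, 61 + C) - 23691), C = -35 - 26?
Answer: sqrt(60917854234)/3963 ≈ 62.280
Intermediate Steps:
C = -61
L = -2477/11889 (L = (28 + 4926)/(-87 - 23691) = 4954/(-23778) = 4954*(-1/23778) = -2477/11889 ≈ -0.20834)
sqrt(L + 3879) = sqrt(-2477/11889 + 3879) = sqrt(46114954/11889) = sqrt(60917854234)/3963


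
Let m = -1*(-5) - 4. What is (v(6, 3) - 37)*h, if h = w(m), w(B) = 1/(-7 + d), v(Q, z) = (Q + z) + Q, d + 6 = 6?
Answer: 22/7 ≈ 3.1429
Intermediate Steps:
d = 0 (d = -6 + 6 = 0)
m = 1 (m = 5 - 4 = 1)
v(Q, z) = z + 2*Q
w(B) = -⅐ (w(B) = 1/(-7 + 0) = 1/(-7) = -⅐)
h = -⅐ ≈ -0.14286
(v(6, 3) - 37)*h = ((3 + 2*6) - 37)*(-⅐) = ((3 + 12) - 37)*(-⅐) = (15 - 37)*(-⅐) = -22*(-⅐) = 22/7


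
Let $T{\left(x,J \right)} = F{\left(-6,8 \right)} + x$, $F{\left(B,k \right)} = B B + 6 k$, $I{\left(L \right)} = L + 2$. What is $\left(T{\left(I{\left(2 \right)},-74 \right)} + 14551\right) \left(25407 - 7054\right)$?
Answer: $268669567$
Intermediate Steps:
$I{\left(L \right)} = 2 + L$
$F{\left(B,k \right)} = B^{2} + 6 k$
$T{\left(x,J \right)} = 84 + x$ ($T{\left(x,J \right)} = \left(\left(-6\right)^{2} + 6 \cdot 8\right) + x = \left(36 + 48\right) + x = 84 + x$)
$\left(T{\left(I{\left(2 \right)},-74 \right)} + 14551\right) \left(25407 - 7054\right) = \left(\left(84 + \left(2 + 2\right)\right) + 14551\right) \left(25407 - 7054\right) = \left(\left(84 + 4\right) + 14551\right) 18353 = \left(88 + 14551\right) 18353 = 14639 \cdot 18353 = 268669567$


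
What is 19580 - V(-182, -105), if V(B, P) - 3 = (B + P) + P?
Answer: 19969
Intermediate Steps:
V(B, P) = 3 + B + 2*P (V(B, P) = 3 + ((B + P) + P) = 3 + (B + 2*P) = 3 + B + 2*P)
19580 - V(-182, -105) = 19580 - (3 - 182 + 2*(-105)) = 19580 - (3 - 182 - 210) = 19580 - 1*(-389) = 19580 + 389 = 19969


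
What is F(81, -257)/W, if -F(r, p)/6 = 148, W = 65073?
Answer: -296/21691 ≈ -0.013646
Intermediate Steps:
F(r, p) = -888 (F(r, p) = -6*148 = -888)
F(81, -257)/W = -888/65073 = -888*1/65073 = -296/21691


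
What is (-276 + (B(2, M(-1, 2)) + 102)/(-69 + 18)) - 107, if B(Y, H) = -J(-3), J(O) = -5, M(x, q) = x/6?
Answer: -19640/51 ≈ -385.10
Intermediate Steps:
M(x, q) = x/6 (M(x, q) = x*(1/6) = x/6)
B(Y, H) = 5 (B(Y, H) = -1*(-5) = 5)
(-276 + (B(2, M(-1, 2)) + 102)/(-69 + 18)) - 107 = (-276 + (5 + 102)/(-69 + 18)) - 107 = (-276 + 107/(-51)) - 107 = (-276 + 107*(-1/51)) - 107 = (-276 - 107/51) - 107 = -14183/51 - 107 = -19640/51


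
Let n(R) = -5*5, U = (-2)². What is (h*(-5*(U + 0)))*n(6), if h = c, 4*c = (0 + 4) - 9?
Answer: -625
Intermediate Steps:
U = 4
n(R) = -25
c = -5/4 (c = ((0 + 4) - 9)/4 = (4 - 9)/4 = (¼)*(-5) = -5/4 ≈ -1.2500)
h = -5/4 ≈ -1.2500
(h*(-5*(U + 0)))*n(6) = -(-25)*(4 + 0)/4*(-25) = -(-25)*4/4*(-25) = -5/4*(-20)*(-25) = 25*(-25) = -625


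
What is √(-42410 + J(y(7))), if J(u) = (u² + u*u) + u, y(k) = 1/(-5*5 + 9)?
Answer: I*√10856974/16 ≈ 205.94*I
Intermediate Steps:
y(k) = -1/16 (y(k) = 1/(-25 + 9) = 1/(-16) = -1/16)
J(u) = u + 2*u² (J(u) = (u² + u²) + u = 2*u² + u = u + 2*u²)
√(-42410 + J(y(7))) = √(-42410 - (1 + 2*(-1/16))/16) = √(-42410 - (1 - ⅛)/16) = √(-42410 - 1/16*7/8) = √(-42410 - 7/128) = √(-5428487/128) = I*√10856974/16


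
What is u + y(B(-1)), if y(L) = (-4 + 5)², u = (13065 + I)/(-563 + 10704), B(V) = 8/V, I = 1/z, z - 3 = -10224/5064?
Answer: 4803853/2099187 ≈ 2.2884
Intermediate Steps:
z = 207/211 (z = 3 - 10224/5064 = 3 - 10224*1/5064 = 3 - 426/211 = 207/211 ≈ 0.98104)
I = 211/207 (I = 1/(207/211) = 211/207 ≈ 1.0193)
u = 2704666/2099187 (u = (13065 + 211/207)/(-563 + 10704) = (2704666/207)/10141 = (2704666/207)*(1/10141) = 2704666/2099187 ≈ 1.2884)
y(L) = 1 (y(L) = 1² = 1)
u + y(B(-1)) = 2704666/2099187 + 1 = 4803853/2099187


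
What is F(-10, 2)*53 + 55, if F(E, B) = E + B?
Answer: -369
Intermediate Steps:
F(E, B) = B + E
F(-10, 2)*53 + 55 = (2 - 10)*53 + 55 = -8*53 + 55 = -424 + 55 = -369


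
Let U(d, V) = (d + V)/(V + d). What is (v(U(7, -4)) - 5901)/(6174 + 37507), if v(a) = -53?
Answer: -5954/43681 ≈ -0.13631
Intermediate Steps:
U(d, V) = 1 (U(d, V) = (V + d)/(V + d) = 1)
(v(U(7, -4)) - 5901)/(6174 + 37507) = (-53 - 5901)/(6174 + 37507) = -5954/43681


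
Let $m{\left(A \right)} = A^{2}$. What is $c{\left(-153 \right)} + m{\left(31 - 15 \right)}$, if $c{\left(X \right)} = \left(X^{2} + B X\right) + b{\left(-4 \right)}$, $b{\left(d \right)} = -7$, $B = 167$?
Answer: $-1893$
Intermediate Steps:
$c{\left(X \right)} = -7 + X^{2} + 167 X$ ($c{\left(X \right)} = \left(X^{2} + 167 X\right) - 7 = -7 + X^{2} + 167 X$)
$c{\left(-153 \right)} + m{\left(31 - 15 \right)} = \left(-7 + \left(-153\right)^{2} + 167 \left(-153\right)\right) + \left(31 - 15\right)^{2} = \left(-7 + 23409 - 25551\right) + \left(31 - 15\right)^{2} = -2149 + 16^{2} = -2149 + 256 = -1893$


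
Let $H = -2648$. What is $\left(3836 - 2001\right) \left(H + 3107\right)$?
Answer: $842265$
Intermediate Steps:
$\left(3836 - 2001\right) \left(H + 3107\right) = \left(3836 - 2001\right) \left(-2648 + 3107\right) = 1835 \cdot 459 = 842265$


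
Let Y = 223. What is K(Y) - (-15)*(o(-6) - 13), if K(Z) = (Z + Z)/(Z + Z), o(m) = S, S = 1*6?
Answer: -104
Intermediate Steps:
S = 6
o(m) = 6
K(Z) = 1 (K(Z) = (2*Z)/((2*Z)) = (2*Z)*(1/(2*Z)) = 1)
K(Y) - (-15)*(o(-6) - 13) = 1 - (-15)*(6 - 13) = 1 - (-15)*(-7) = 1 - 1*105 = 1 - 105 = -104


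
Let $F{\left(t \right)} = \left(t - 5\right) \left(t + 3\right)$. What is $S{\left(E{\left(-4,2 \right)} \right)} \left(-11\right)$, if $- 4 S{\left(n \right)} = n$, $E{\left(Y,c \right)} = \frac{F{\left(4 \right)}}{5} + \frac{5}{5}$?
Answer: $- \frac{11}{10} \approx -1.1$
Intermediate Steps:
$F{\left(t \right)} = \left(-5 + t\right) \left(3 + t\right)$
$E{\left(Y,c \right)} = - \frac{2}{5}$ ($E{\left(Y,c \right)} = \frac{-15 + 4^{2} - 8}{5} + \frac{5}{5} = \left(-15 + 16 - 8\right) \frac{1}{5} + 5 \cdot \frac{1}{5} = \left(-7\right) \frac{1}{5} + 1 = - \frac{7}{5} + 1 = - \frac{2}{5}$)
$S{\left(n \right)} = - \frac{n}{4}$
$S{\left(E{\left(-4,2 \right)} \right)} \left(-11\right) = \left(- \frac{1}{4}\right) \left(- \frac{2}{5}\right) \left(-11\right) = \frac{1}{10} \left(-11\right) = - \frac{11}{10}$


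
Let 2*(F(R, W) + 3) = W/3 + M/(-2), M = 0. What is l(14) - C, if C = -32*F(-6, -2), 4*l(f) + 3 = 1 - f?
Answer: -332/3 ≈ -110.67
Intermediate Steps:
F(R, W) = -3 + W/6 (F(R, W) = -3 + (W/3 + 0/(-2))/2 = -3 + (W*(⅓) + 0*(-½))/2 = -3 + (W/3 + 0)/2 = -3 + (W/3)/2 = -3 + W/6)
l(f) = -½ - f/4 (l(f) = -¾ + (1 - f)/4 = -¾ + (¼ - f/4) = -½ - f/4)
C = 320/3 (C = -32*(-3 + (⅙)*(-2)) = -32*(-3 - ⅓) = -32*(-10/3) = 320/3 ≈ 106.67)
l(14) - C = (-½ - ¼*14) - 1*320/3 = (-½ - 7/2) - 320/3 = -4 - 320/3 = -332/3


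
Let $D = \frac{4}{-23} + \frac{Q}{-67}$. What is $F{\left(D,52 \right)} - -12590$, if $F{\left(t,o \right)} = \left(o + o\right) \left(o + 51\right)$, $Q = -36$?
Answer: $23302$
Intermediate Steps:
$D = \frac{560}{1541}$ ($D = \frac{4}{-23} - \frac{36}{-67} = 4 \left(- \frac{1}{23}\right) - - \frac{36}{67} = - \frac{4}{23} + \frac{36}{67} = \frac{560}{1541} \approx 0.3634$)
$F{\left(t,o \right)} = 2 o \left(51 + o\right)$
$F{\left(D,52 \right)} - -12590 = 2 \cdot 52 \left(51 + 52\right) - -12590 = 2 \cdot 52 \cdot 103 + 12590 = 10712 + 12590 = 23302$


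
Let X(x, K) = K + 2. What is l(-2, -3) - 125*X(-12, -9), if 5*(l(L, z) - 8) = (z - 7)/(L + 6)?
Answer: 1765/2 ≈ 882.50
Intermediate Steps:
X(x, K) = 2 + K
l(L, z) = 8 + (-7 + z)/(5*(6 + L)) (l(L, z) = 8 + ((z - 7)/(L + 6))/5 = 8 + ((-7 + z)/(6 + L))/5 = 8 + (-7 + z)/(5*(6 + L)))
l(-2, -3) - 125*X(-12, -9) = (233 - 3 + 40*(-2))/(5*(6 - 2)) - 125*(2 - 9) = (⅕)*(233 - 3 - 80)/4 - 125*(-7) = (⅕)*(¼)*150 + 875 = 15/2 + 875 = 1765/2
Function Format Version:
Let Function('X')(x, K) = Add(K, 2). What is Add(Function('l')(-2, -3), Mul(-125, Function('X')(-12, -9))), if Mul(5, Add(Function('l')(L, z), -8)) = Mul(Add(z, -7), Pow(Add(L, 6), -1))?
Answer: Rational(1765, 2) ≈ 882.50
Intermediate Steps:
Function('X')(x, K) = Add(2, K)
Function('l')(L, z) = Add(8, Mul(Rational(1, 5), Pow(Add(6, L), -1), Add(-7, z))) (Function('l')(L, z) = Add(8, Mul(Rational(1, 5), Mul(Add(z, -7), Pow(Add(L, 6), -1)))) = Add(8, Mul(Rational(1, 5), Mul(Add(-7, z), Pow(Add(6, L), -1)))) = Add(8, Mul(Rational(1, 5), Mul(Pow(Add(6, L), -1), Add(-7, z)))) = Add(8, Mul(Rational(1, 5), Pow(Add(6, L), -1), Add(-7, z))))
Add(Function('l')(-2, -3), Mul(-125, Function('X')(-12, -9))) = Add(Mul(Rational(1, 5), Pow(Add(6, -2), -1), Add(233, -3, Mul(40, -2))), Mul(-125, Add(2, -9))) = Add(Mul(Rational(1, 5), Pow(4, -1), Add(233, -3, -80)), Mul(-125, -7)) = Add(Mul(Rational(1, 5), Rational(1, 4), 150), 875) = Add(Rational(15, 2), 875) = Rational(1765, 2)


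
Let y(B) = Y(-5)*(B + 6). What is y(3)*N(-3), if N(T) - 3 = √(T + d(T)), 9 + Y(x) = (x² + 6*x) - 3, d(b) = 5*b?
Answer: -459 - 459*I*√2 ≈ -459.0 - 649.12*I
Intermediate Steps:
Y(x) = -12 + x² + 6*x (Y(x) = -9 + ((x² + 6*x) - 3) = -9 + (-3 + x² + 6*x) = -12 + x² + 6*x)
y(B) = -102 - 17*B (y(B) = (-12 + (-5)² + 6*(-5))*(B + 6) = (-12 + 25 - 30)*(6 + B) = -17*(6 + B) = -102 - 17*B)
N(T) = 3 + √6*√T (N(T) = 3 + √(T + 5*T) = 3 + √(6*T) = 3 + √6*√T)
y(3)*N(-3) = (-102 - 17*3)*(3 + √6*√(-3)) = (-102 - 51)*(3 + √6*(I*√3)) = -153*(3 + 3*I*√2) = -459 - 459*I*√2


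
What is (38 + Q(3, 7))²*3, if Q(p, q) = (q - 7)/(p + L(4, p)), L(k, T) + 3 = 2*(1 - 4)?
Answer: 4332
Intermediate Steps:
L(k, T) = -9 (L(k, T) = -3 + 2*(1 - 4) = -3 + 2*(-3) = -3 - 6 = -9)
Q(p, q) = (-7 + q)/(-9 + p) (Q(p, q) = (q - 7)/(p - 9) = (-7 + q)/(-9 + p))
(38 + Q(3, 7))²*3 = (38 + (-7 + 7)/(-9 + 3))²*3 = (38 + 0/(-6))²*3 = (38 - ⅙*0)²*3 = (38 + 0)²*3 = 38²*3 = 1444*3 = 4332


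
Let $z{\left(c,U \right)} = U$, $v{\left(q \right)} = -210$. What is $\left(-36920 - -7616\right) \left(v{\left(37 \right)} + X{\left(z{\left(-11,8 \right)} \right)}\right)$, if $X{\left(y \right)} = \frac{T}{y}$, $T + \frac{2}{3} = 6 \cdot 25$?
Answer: $5606832$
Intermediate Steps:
$T = \frac{448}{3}$ ($T = - \frac{2}{3} + 6 \cdot 25 = - \frac{2}{3} + 150 = \frac{448}{3} \approx 149.33$)
$X{\left(y \right)} = \frac{448}{3 y}$
$\left(-36920 - -7616\right) \left(v{\left(37 \right)} + X{\left(z{\left(-11,8 \right)} \right)}\right) = \left(-36920 - -7616\right) \left(-210 + \frac{448}{3 \cdot 8}\right) = \left(-36920 + \left(-17159 + 24775\right)\right) \left(-210 + \frac{448}{3} \cdot \frac{1}{8}\right) = \left(-36920 + 7616\right) \left(-210 + \frac{56}{3}\right) = \left(-29304\right) \left(- \frac{574}{3}\right) = 5606832$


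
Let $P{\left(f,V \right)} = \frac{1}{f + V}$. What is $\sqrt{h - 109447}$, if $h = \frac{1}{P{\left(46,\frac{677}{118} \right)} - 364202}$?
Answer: $\frac{i \sqrt{135269477882379615207517}}{1111726546} \approx 330.83 i$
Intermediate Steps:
$P{\left(f,V \right)} = \frac{1}{V + f}$
$h = - \frac{6105}{2223453092}$ ($h = \frac{1}{\frac{1}{\frac{677}{118} + 46} - 364202} = \frac{1}{\frac{1}{\frac{6105}{118}} - 364202} = \frac{1}{\frac{118}{6105} - 364202} = \frac{1}{- \frac{2223453092}{6105}} = - \frac{6105}{2223453092} \approx -2.7457 \cdot 10^{-6}$)
$\sqrt{h - 109447} = \sqrt{- \frac{6105}{2223453092} - 109447} = \sqrt{- \frac{243350270566229}{2223453092}} = \frac{i \sqrt{135269477882379615207517}}{1111726546}$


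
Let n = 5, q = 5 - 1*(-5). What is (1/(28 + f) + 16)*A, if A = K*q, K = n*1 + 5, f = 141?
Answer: 270500/169 ≈ 1600.6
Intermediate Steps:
q = 10 (q = 5 + 5 = 10)
K = 10 (K = 5*1 + 5 = 5 + 5 = 10)
A = 100 (A = 10*10 = 100)
(1/(28 + f) + 16)*A = (1/(28 + 141) + 16)*100 = (1/169 + 16)*100 = (2705/169)*100 = 270500/169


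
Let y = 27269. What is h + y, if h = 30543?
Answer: 57812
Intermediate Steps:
h + y = 30543 + 27269 = 57812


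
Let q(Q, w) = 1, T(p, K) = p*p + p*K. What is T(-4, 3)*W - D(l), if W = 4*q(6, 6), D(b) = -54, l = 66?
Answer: 70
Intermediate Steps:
T(p, K) = p² + K*p
W = 4 (W = 4*1 = 4)
T(-4, 3)*W - D(l) = -4*(3 - 4)*4 - 1*(-54) = -4*(-1)*4 + 54 = 4*4 + 54 = 16 + 54 = 70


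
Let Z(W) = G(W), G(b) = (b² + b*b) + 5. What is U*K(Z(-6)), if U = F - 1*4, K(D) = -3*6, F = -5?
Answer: 162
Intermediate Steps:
G(b) = 5 + 2*b² (G(b) = (b² + b²) + 5 = 2*b² + 5 = 5 + 2*b²)
Z(W) = 5 + 2*W²
K(D) = -18
U = -9 (U = -5 - 1*4 = -5 - 4 = -9)
U*K(Z(-6)) = -9*(-18) = 162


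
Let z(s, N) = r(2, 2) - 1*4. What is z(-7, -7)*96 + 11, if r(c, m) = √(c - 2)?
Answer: -373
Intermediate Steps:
r(c, m) = √(-2 + c)
z(s, N) = -4 (z(s, N) = √(-2 + 2) - 1*4 = √0 - 4 = 0 - 4 = -4)
z(-7, -7)*96 + 11 = -4*96 + 11 = -384 + 11 = -373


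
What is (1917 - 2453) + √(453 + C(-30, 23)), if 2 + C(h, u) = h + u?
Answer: -536 + 2*√111 ≈ -514.93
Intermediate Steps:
C(h, u) = -2 + h + u (C(h, u) = -2 + (h + u) = -2 + h + u)
(1917 - 2453) + √(453 + C(-30, 23)) = (1917 - 2453) + √(453 + (-2 - 30 + 23)) = -536 + √(453 - 9) = -536 + √444 = -536 + 2*√111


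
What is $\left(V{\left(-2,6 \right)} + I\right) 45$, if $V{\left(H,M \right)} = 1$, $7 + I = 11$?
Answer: $225$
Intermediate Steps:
$I = 4$ ($I = -7 + 11 = 4$)
$\left(V{\left(-2,6 \right)} + I\right) 45 = \left(1 + 4\right) 45 = 5 \cdot 45 = 225$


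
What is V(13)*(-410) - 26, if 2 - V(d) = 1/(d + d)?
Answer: -10793/13 ≈ -830.23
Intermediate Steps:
V(d) = 2 - 1/(2*d) (V(d) = 2 - 1/(d + d) = 2 - 1/(2*d))
V(13)*(-410) - 26 = (2 - ½/13)*(-410) - 26 = (2 - ½*1/13)*(-410) - 26 = (2 - 1/26)*(-410) - 26 = (51/26)*(-410) - 26 = -10455/13 - 26 = -10793/13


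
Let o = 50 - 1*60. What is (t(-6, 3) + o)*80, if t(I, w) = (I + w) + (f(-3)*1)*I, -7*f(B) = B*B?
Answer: -2960/7 ≈ -422.86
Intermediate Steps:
o = -10 (o = 50 - 60 = -10)
f(B) = -B²/7 (f(B) = -B*B/7 = -B²/7)
t(I, w) = w - 2*I/7 (t(I, w) = (I + w) + (-⅐*(-3)²*1)*I = (I + w) + (-⅐*9*1)*I = (I + w) + (-9/7*1)*I = (I + w) - 9*I/7 = w - 2*I/7)
(t(-6, 3) + o)*80 = ((3 - 2/7*(-6)) - 10)*80 = ((3 + 12/7) - 10)*80 = (33/7 - 10)*80 = -37/7*80 = -2960/7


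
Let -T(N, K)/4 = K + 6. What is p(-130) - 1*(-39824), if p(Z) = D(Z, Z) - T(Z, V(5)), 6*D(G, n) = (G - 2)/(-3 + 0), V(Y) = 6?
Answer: 119638/3 ≈ 39879.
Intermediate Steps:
T(N, K) = -24 - 4*K (T(N, K) = -4*(K + 6) = -4*(6 + K) = -24 - 4*K)
D(G, n) = ⅑ - G/18 (D(G, n) = ((G - 2)/(-3 + 0))/6 = ((-2 + G)/(-3))/6 = ((-2 + G)*(-⅓))/6 = (⅔ - G/3)/6 = ⅑ - G/18)
p(Z) = 433/9 - Z/18 (p(Z) = (⅑ - Z/18) - (-24 - 4*6) = (⅑ - Z/18) - (-24 - 24) = (⅑ - Z/18) - 1*(-48) = (⅑ - Z/18) + 48 = 433/9 - Z/18)
p(-130) - 1*(-39824) = (433/9 - 1/18*(-130)) - 1*(-39824) = (433/9 + 65/9) + 39824 = 166/3 + 39824 = 119638/3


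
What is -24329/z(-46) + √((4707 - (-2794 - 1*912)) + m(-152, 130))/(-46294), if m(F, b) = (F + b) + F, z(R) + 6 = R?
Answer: 24329/52 - √8239/46294 ≈ 467.86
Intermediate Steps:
z(R) = -6 + R
m(F, b) = b + 2*F
-24329/z(-46) + √((4707 - (-2794 - 1*912)) + m(-152, 130))/(-46294) = -24329/(-6 - 46) + √((4707 - (-2794 - 1*912)) + (130 + 2*(-152)))/(-46294) = -24329/(-52) + √((4707 - (-2794 - 912)) + (130 - 304))*(-1/46294) = -24329*(-1/52) + √((4707 - 1*(-3706)) - 174)*(-1/46294) = 24329/52 + √((4707 + 3706) - 174)*(-1/46294) = 24329/52 + √(8413 - 174)*(-1/46294) = 24329/52 + √8239*(-1/46294) = 24329/52 - √8239/46294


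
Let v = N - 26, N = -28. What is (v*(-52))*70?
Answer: 196560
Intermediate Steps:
v = -54 (v = -28 - 26 = -54)
(v*(-52))*70 = -54*(-52)*70 = 2808*70 = 196560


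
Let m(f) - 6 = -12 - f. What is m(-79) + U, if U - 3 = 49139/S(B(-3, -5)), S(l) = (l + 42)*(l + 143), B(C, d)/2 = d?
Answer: 372595/4256 ≈ 87.546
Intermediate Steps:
m(f) = -6 - f (m(f) = 6 + (-12 - f) = -6 - f)
B(C, d) = 2*d
S(l) = (42 + l)*(143 + l)
U = 61907/4256 (U = 3 + 49139/(6006 + (2*(-5))**2 + 185*(2*(-5))) = 3 + 49139/(6006 + (-10)**2 + 185*(-10)) = 3 + 49139/(6006 + 100 - 1850) = 3 + 49139/4256 = 61907/4256 ≈ 14.546)
m(-79) + U = (-6 - 1*(-79)) + 61907/4256 = (-6 + 79) + 61907/4256 = 73 + 61907/4256 = 372595/4256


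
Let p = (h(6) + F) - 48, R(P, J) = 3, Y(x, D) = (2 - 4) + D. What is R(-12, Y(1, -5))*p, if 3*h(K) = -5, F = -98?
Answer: -443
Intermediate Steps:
Y(x, D) = -2 + D
h(K) = -5/3 (h(K) = (⅓)*(-5) = -5/3)
p = -443/3 (p = (-5/3 - 98) - 48 = -299/3 - 48 = -443/3 ≈ -147.67)
R(-12, Y(1, -5))*p = 3*(-443/3) = -443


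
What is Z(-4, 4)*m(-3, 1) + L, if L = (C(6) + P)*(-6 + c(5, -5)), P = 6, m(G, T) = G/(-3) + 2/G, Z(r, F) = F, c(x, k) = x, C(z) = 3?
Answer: -23/3 ≈ -7.6667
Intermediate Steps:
m(G, T) = 2/G - G/3 (m(G, T) = G*(-⅓) + 2/G = -G/3 + 2/G = 2/G - G/3)
L = -9 (L = (3 + 6)*(-6 + 5) = 9*(-1) = -9)
Z(-4, 4)*m(-3, 1) + L = 4*(2/(-3) - ⅓*(-3)) - 9 = 4*(2*(-⅓) + 1) - 9 = 4*(-⅔ + 1) - 9 = 4*(⅓) - 9 = 4/3 - 9 = -23/3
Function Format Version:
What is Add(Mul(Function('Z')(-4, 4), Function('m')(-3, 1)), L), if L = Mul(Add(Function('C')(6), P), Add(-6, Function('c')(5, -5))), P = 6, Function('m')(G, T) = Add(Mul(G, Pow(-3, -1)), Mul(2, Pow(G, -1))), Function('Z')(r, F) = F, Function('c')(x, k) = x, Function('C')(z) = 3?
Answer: Rational(-23, 3) ≈ -7.6667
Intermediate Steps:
Function('m')(G, T) = Add(Mul(2, Pow(G, -1)), Mul(Rational(-1, 3), G)) (Function('m')(G, T) = Add(Mul(G, Rational(-1, 3)), Mul(2, Pow(G, -1))) = Add(Mul(Rational(-1, 3), G), Mul(2, Pow(G, -1))) = Add(Mul(2, Pow(G, -1)), Mul(Rational(-1, 3), G)))
L = -9 (L = Mul(Add(3, 6), Add(-6, 5)) = Mul(9, -1) = -9)
Add(Mul(Function('Z')(-4, 4), Function('m')(-3, 1)), L) = Add(Mul(4, Add(Mul(2, Pow(-3, -1)), Mul(Rational(-1, 3), -3))), -9) = Add(Mul(4, Add(Mul(2, Rational(-1, 3)), 1)), -9) = Add(Mul(4, Add(Rational(-2, 3), 1)), -9) = Add(Mul(4, Rational(1, 3)), -9) = Add(Rational(4, 3), -9) = Rational(-23, 3)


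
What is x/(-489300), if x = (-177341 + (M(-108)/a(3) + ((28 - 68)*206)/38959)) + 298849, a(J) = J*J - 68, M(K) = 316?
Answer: -69820795736/281173920825 ≈ -0.24832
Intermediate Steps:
a(J) = -68 + J² (a(J) = J² - 68 = -68 + J²)
x = 279283182944/2298581 (x = (-177341 + (316/(-68 + 3²) + ((28 - 68)*206)/38959)) + 298849 = (-177341 + (316/(-68 + 9) - 40*206*(1/38959))) + 298849 = (-177341 + (316/(-59) - 8240*1/38959)) + 298849 = (-177341 + (316*(-1/59) - 8240/38959)) + 298849 = (-177341 + (-316/59 - 8240/38959)) + 298849 = (-177341 - 12797204/2298581) + 298849 = -407645450325/2298581 + 298849 = 279283182944/2298581 ≈ 1.2150e+5)
x/(-489300) = (279283182944/2298581)/(-489300) = (279283182944/2298581)*(-1/489300) = -69820795736/281173920825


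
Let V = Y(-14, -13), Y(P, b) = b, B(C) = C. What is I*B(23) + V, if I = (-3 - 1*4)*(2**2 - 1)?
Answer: -496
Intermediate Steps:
V = -13
I = -21 (I = (-3 - 4)*(4 - 1) = -7*3 = -21)
I*B(23) + V = -21*23 - 13 = -483 - 13 = -496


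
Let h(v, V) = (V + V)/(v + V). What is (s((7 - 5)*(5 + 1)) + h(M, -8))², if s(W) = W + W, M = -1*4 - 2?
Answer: 30976/49 ≈ 632.16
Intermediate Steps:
M = -6 (M = -4 - 2 = -6)
h(v, V) = 2*V/(V + v) (h(v, V) = (2*V)/(V + v) = 2*V/(V + v))
s(W) = 2*W
(s((7 - 5)*(5 + 1)) + h(M, -8))² = (2*((7 - 5)*(5 + 1)) + 2*(-8)/(-8 - 6))² = (2*(2*6) + 2*(-8)/(-14))² = (2*12 + 2*(-8)*(-1/14))² = (24 + 8/7)² = (176/7)² = 30976/49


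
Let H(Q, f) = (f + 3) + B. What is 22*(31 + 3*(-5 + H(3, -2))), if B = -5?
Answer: 88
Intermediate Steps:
H(Q, f) = -2 + f (H(Q, f) = (f + 3) - 5 = (3 + f) - 5 = -2 + f)
22*(31 + 3*(-5 + H(3, -2))) = 22*(31 + 3*(-5 + (-2 - 2))) = 22*(31 + 3*(-5 - 4)) = 22*(31 + 3*(-9)) = 22*(31 - 27) = 22*4 = 88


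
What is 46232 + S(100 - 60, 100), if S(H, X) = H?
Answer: 46272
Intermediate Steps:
46232 + S(100 - 60, 100) = 46232 + (100 - 60) = 46232 + 40 = 46272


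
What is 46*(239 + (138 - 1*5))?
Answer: 17112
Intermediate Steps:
46*(239 + (138 - 1*5)) = 46*(239 + (138 - 5)) = 46*(239 + 133) = 46*372 = 17112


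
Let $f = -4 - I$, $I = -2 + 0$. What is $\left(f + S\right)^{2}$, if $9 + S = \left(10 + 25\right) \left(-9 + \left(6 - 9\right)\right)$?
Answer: $185761$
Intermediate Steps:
$I = -2$
$f = -2$ ($f = -4 - -2 = -4 + 2 = -2$)
$S = -429$ ($S = -9 + \left(10 + 25\right) \left(-9 + \left(6 - 9\right)\right) = -9 + 35 \left(-9 + \left(6 - 9\right)\right) = -9 + 35 \left(-9 - 3\right) = -9 + 35 \left(-12\right) = -9 - 420 = -429$)
$\left(f + S\right)^{2} = \left(-2 - 429\right)^{2} = \left(-431\right)^{2} = 185761$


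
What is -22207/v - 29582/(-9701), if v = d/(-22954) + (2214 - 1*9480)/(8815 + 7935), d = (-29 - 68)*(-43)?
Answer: 41417730172928324/1147861191907 ≈ 36083.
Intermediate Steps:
d = 4171 (d = -97*(-43) = 4171)
v = -118324007/192239750 (v = 4171/(-22954) + (2214 - 1*9480)/(8815 + 7935) = 4171*(-1/22954) + (2214 - 9480)/16750 = -4171/22954 - 7266*1/16750 = -4171/22954 - 3633/8375 = -118324007/192239750 ≈ -0.61550)
-22207/v - 29582/(-9701) = -22207/(-118324007/192239750) - 29582/(-9701) = -22207*(-192239750/118324007) - 29582*(-1/9701) = 4269068128250/118324007 + 29582/9701 = 41417730172928324/1147861191907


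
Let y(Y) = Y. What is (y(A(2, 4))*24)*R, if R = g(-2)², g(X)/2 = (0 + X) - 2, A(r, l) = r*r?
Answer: 6144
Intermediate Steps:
A(r, l) = r²
g(X) = -4 + 2*X (g(X) = 2*((0 + X) - 2) = 2*(X - 2) = 2*(-2 + X) = -4 + 2*X)
R = 64 (R = (-4 + 2*(-2))² = (-4 - 4)² = (-8)² = 64)
(y(A(2, 4))*24)*R = (2²*24)*64 = (4*24)*64 = 96*64 = 6144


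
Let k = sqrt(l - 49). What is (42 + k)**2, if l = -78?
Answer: (42 + I*sqrt(127))**2 ≈ 1637.0 + 946.63*I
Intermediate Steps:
k = I*sqrt(127) (k = sqrt(-78 - 49) = sqrt(-127) = I*sqrt(127) ≈ 11.269*I)
(42 + k)**2 = (42 + I*sqrt(127))**2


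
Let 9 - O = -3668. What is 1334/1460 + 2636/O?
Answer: 4376839/2684210 ≈ 1.6306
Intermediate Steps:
O = 3677 (O = 9 - 1*(-3668) = 9 + 3668 = 3677)
1334/1460 + 2636/O = 1334/1460 + 2636/3677 = 1334*(1/1460) + 2636*(1/3677) = 667/730 + 2636/3677 = 4376839/2684210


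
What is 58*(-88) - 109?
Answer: -5213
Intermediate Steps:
58*(-88) - 109 = -5104 - 109 = -5213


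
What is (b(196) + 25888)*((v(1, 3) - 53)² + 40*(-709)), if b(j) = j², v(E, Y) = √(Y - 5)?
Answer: -1643160112 - 6816224*I*√2 ≈ -1.6432e+9 - 9.6396e+6*I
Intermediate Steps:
v(E, Y) = √(-5 + Y)
(b(196) + 25888)*((v(1, 3) - 53)² + 40*(-709)) = (196² + 25888)*((√(-5 + 3) - 53)² + 40*(-709)) = (38416 + 25888)*((√(-2) - 53)² - 28360) = 64304*((I*√2 - 53)² - 28360) = 64304*((-53 + I*√2)² - 28360) = 64304*(-28360 + (-53 + I*√2)²) = -1823661440 + 64304*(-53 + I*√2)²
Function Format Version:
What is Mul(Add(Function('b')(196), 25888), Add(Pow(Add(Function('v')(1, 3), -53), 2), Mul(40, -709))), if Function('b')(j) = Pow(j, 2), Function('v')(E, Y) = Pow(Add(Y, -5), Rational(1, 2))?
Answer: Add(-1643160112, Mul(-6816224, I, Pow(2, Rational(1, 2)))) ≈ Add(-1.6432e+9, Mul(-9.6396e+6, I))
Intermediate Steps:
Function('v')(E, Y) = Pow(Add(-5, Y), Rational(1, 2))
Mul(Add(Function('b')(196), 25888), Add(Pow(Add(Function('v')(1, 3), -53), 2), Mul(40, -709))) = Mul(Add(Pow(196, 2), 25888), Add(Pow(Add(Pow(Add(-5, 3), Rational(1, 2)), -53), 2), Mul(40, -709))) = Mul(Add(38416, 25888), Add(Pow(Add(Pow(-2, Rational(1, 2)), -53), 2), -28360)) = Mul(64304, Add(Pow(Add(Mul(I, Pow(2, Rational(1, 2))), -53), 2), -28360)) = Mul(64304, Add(Pow(Add(-53, Mul(I, Pow(2, Rational(1, 2)))), 2), -28360)) = Mul(64304, Add(-28360, Pow(Add(-53, Mul(I, Pow(2, Rational(1, 2)))), 2))) = Add(-1823661440, Mul(64304, Pow(Add(-53, Mul(I, Pow(2, Rational(1, 2)))), 2)))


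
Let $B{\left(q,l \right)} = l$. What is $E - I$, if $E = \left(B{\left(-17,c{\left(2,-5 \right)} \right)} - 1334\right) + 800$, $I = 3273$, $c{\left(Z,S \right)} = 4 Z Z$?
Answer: $-3791$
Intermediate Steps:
$c{\left(Z,S \right)} = 4 Z^{2}$
$E = -518$ ($E = \left(4 \cdot 2^{2} - 1334\right) + 800 = \left(4 \cdot 4 - 1334\right) + 800 = \left(16 - 1334\right) + 800 = -1318 + 800 = -518$)
$E - I = -518 - 3273 = -3791$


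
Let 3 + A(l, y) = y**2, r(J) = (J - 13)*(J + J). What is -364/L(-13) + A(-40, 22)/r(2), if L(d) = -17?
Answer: 7839/748 ≈ 10.480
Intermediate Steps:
r(J) = 2*J*(-13 + J) (r(J) = (-13 + J)*(2*J) = 2*J*(-13 + J))
A(l, y) = -3 + y**2
-364/L(-13) + A(-40, 22)/r(2) = -364/(-17) + (-3 + 22**2)/((2*2*(-13 + 2))) = -364*(-1/17) + (-3 + 484)/((2*2*(-11))) = 364/17 + 481/(-44) = 364/17 + 481*(-1/44) = 364/17 - 481/44 = 7839/748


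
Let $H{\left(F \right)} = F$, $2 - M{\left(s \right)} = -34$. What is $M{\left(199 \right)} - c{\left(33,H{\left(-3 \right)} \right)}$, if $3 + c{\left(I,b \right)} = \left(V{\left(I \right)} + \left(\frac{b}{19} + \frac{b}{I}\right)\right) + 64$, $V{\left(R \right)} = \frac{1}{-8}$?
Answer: $- \frac{41175}{1672} \approx -24.626$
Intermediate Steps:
$M{\left(s \right)} = 36$ ($M{\left(s \right)} = 2 - -34 = 2 + 34 = 36$)
$V{\left(R \right)} = - \frac{1}{8}$
$c{\left(I,b \right)} = \frac{487}{8} + \frac{b}{19} + \frac{b}{I}$ ($c{\left(I,b \right)} = -3 - \left(- \frac{511}{8} - \frac{b}{19} - \frac{b}{I}\right) = -3 + \left(\left(- \frac{1}{8} + \frac{b}{19} + \frac{b}{I}\right) + 64\right) = -3 + \left(\frac{511}{8} + \frac{b}{19} + \frac{b}{I}\right) = \frac{487}{8} + \frac{b}{19} + \frac{b}{I}$)
$M{\left(199 \right)} - c{\left(33,H{\left(-3 \right)} \right)} = 36 - \left(\frac{487}{8} + \frac{1}{19} \left(-3\right) - \frac{3}{33}\right) = 36 - \left(\frac{487}{8} - \frac{3}{19} - \frac{1}{11}\right) = 36 - \frac{101367}{1672} = - \frac{41175}{1672}$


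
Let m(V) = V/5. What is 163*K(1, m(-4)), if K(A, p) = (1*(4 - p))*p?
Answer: -15648/25 ≈ -625.92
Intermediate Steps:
m(V) = V/5 (m(V) = V*(1/5) = V/5)
K(A, p) = p*(4 - p) (K(A, p) = (4 - p)*p = p*(4 - p))
163*K(1, m(-4)) = 163*(((1/5)*(-4))*(4 - (-4)/5)) = 163*(-4*(4 - 1*(-4/5))/5) = 163*(-4*(4 + 4/5)/5) = 163*(-4/5*24/5) = 163*(-96/25) = -15648/25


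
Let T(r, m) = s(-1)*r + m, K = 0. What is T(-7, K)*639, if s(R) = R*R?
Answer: -4473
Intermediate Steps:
s(R) = R**2
T(r, m) = m + r (T(r, m) = (-1)**2*r + m = 1*r + m = r + m = m + r)
T(-7, K)*639 = (0 - 7)*639 = -7*639 = -4473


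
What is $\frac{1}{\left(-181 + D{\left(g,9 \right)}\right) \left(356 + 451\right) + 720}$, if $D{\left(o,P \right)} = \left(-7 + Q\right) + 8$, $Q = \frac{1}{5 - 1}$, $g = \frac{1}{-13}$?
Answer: $- \frac{4}{577353} \approx -6.9282 \cdot 10^{-6}$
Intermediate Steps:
$g = - \frac{1}{13} \approx -0.076923$
$Q = \frac{1}{4} \approx 0.25$
$D{\left(o,P \right)} = \frac{5}{4}$ ($D{\left(o,P \right)} = \left(-7 + \frac{1}{4}\right) + 8 = - \frac{27}{4} + 8 = \frac{5}{4}$)
$\frac{1}{\left(-181 + D{\left(g,9 \right)}\right) \left(356 + 451\right) + 720} = \frac{1}{\left(-181 + \frac{5}{4}\right) \left(356 + 451\right) + 720} = \frac{1}{\left(- \frac{719}{4}\right) 807 + 720} = \frac{1}{- \frac{580233}{4} + 720} = \frac{1}{- \frac{577353}{4}} = - \frac{4}{577353}$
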